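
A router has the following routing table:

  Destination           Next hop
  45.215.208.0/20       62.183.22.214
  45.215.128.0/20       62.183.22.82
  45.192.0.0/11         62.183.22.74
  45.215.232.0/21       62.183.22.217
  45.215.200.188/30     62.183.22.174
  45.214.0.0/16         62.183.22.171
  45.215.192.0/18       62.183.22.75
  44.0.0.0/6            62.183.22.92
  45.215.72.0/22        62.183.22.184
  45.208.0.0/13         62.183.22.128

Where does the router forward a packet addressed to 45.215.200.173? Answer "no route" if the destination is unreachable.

Routes whose prefix contains 45.215.200.173:
  44.0.0.0/6 (44.0.0.0 - 47.255.255.255) -> 62.183.22.92
  45.192.0.0/11 (45.192.0.0 - 45.223.255.255) -> 62.183.22.74
  45.208.0.0/13 (45.208.0.0 - 45.215.255.255) -> 62.183.22.128
  45.215.192.0/18 (45.215.192.0 - 45.215.255.255) -> 62.183.22.75
More-specific entries that do NOT match:
  45.215.200.188/30 (45.215.200.188 - 45.215.200.191) does not contain 45.215.200.173
  45.215.72.0/22 (45.215.72.0 - 45.215.75.255) does not contain 45.215.200.173
  45.215.232.0/21 (45.215.232.0 - 45.215.239.255) does not contain 45.215.200.173
  45.215.208.0/20 (45.215.208.0 - 45.215.223.255) does not contain 45.215.200.173
  45.215.128.0/20 (45.215.128.0 - 45.215.143.255) does not contain 45.215.200.173
Longest matching prefix is /18 -> next hop 62.183.22.75.

62.183.22.75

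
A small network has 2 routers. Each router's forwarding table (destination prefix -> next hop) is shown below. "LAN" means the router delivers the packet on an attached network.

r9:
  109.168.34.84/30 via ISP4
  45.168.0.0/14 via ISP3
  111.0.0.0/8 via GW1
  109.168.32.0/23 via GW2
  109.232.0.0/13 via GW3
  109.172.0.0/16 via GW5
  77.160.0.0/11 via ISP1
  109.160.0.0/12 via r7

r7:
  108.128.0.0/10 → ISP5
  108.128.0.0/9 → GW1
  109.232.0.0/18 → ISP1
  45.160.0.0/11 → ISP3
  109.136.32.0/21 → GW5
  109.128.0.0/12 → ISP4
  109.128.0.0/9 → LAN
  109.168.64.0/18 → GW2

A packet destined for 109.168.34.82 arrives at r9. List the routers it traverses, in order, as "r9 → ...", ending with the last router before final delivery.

r9 → r7

At r9: longest match for 109.168.34.82 is 109.160.0.0/12 -> r7
At r7: longest match for 109.168.34.82 is 109.128.0.0/9 -> LAN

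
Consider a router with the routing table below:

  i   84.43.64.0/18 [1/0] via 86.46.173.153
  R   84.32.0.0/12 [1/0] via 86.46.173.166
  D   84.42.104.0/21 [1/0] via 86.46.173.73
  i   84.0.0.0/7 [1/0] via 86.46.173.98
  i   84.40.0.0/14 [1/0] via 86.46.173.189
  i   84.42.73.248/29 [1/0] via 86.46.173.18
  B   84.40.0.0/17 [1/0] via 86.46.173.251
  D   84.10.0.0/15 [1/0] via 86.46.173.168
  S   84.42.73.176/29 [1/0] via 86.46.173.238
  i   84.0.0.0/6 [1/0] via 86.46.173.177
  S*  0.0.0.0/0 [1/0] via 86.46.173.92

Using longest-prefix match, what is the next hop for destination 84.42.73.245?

Routes whose prefix contains 84.42.73.245:
  0.0.0.0/0 (default, matches everything) -> 86.46.173.92
  84.0.0.0/6 (84.0.0.0 - 87.255.255.255) -> 86.46.173.177
  84.0.0.0/7 (84.0.0.0 - 85.255.255.255) -> 86.46.173.98
  84.32.0.0/12 (84.32.0.0 - 84.47.255.255) -> 86.46.173.166
  84.40.0.0/14 (84.40.0.0 - 84.43.255.255) -> 86.46.173.189
More-specific entries that do NOT match:
  84.42.73.248/29 (84.42.73.248 - 84.42.73.255) does not contain 84.42.73.245
  84.42.73.176/29 (84.42.73.176 - 84.42.73.183) does not contain 84.42.73.245
  84.42.104.0/21 (84.42.104.0 - 84.42.111.255) does not contain 84.42.73.245
  84.43.64.0/18 (84.43.64.0 - 84.43.127.255) does not contain 84.42.73.245
  84.40.0.0/17 (84.40.0.0 - 84.40.127.255) does not contain 84.42.73.245
  84.10.0.0/15 (84.10.0.0 - 84.11.255.255) does not contain 84.42.73.245
Longest matching prefix is /14 -> next hop 86.46.173.189.

86.46.173.189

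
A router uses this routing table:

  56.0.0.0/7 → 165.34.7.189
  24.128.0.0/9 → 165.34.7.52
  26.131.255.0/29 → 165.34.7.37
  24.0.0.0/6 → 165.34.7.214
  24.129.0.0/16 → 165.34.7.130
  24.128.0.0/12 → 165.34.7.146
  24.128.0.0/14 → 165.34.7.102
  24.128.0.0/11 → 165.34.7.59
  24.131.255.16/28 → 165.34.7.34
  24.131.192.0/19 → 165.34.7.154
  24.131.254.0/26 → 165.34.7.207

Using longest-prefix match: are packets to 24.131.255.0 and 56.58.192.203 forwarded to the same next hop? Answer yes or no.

24.131.255.0: longest match 24.128.0.0/14 -> 165.34.7.102
56.58.192.203: longest match 56.0.0.0/7 -> 165.34.7.189

no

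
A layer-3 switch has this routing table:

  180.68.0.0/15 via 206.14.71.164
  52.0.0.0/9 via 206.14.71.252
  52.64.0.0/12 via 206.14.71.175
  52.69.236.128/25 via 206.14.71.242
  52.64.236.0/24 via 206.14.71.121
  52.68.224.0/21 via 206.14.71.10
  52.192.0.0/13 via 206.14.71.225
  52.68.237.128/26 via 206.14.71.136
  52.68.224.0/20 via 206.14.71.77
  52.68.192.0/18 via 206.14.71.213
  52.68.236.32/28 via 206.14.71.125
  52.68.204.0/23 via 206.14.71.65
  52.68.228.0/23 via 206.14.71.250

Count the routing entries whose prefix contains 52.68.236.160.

4

Prefixes containing 52.68.236.160:
  52.0.0.0/9 (52.0.0.0 - 52.127.255.255)
  52.64.0.0/12 (52.64.0.0 - 52.79.255.255)
  52.68.192.0/18 (52.68.192.0 - 52.68.255.255)
  52.68.224.0/20 (52.68.224.0 - 52.68.239.255)
Total matching entries: 4.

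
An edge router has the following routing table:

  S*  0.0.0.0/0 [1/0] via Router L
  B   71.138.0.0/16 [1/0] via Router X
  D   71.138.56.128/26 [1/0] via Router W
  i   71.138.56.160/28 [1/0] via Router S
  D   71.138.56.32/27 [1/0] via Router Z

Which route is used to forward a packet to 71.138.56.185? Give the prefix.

71.138.56.128/26

Entries matching 71.138.56.185:
  0.0.0.0/0 (default, matches everything)
  71.138.0.0/16 (71.138.0.0 - 71.138.255.255)
  71.138.56.128/26 (71.138.56.128 - 71.138.56.191)
Most specific is 71.138.56.128/26.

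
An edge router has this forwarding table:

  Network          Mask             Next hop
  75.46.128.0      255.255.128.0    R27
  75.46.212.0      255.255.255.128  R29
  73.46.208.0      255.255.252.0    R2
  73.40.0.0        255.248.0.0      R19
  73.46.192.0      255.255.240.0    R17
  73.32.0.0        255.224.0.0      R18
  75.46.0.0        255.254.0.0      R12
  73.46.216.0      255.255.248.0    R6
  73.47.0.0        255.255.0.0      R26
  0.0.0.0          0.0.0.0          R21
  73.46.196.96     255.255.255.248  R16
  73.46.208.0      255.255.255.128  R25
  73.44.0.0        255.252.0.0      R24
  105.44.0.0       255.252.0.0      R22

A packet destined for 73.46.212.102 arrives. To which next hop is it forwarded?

R24

Routes whose prefix contains 73.46.212.102:
  0.0.0.0/0 (default, matches everything) -> R21
  73.32.0.0/11 (73.32.0.0 - 73.63.255.255) -> R18
  73.40.0.0/13 (73.40.0.0 - 73.47.255.255) -> R19
  73.44.0.0/14 (73.44.0.0 - 73.47.255.255) -> R24
More-specific entries that do NOT match:
  73.46.196.96/29 (73.46.196.96 - 73.46.196.103) does not contain 73.46.212.102
  75.46.212.0/25 (75.46.212.0 - 75.46.212.127) does not contain 73.46.212.102
  73.46.208.0/25 (73.46.208.0 - 73.46.208.127) does not contain 73.46.212.102
  73.46.208.0/22 (73.46.208.0 - 73.46.211.255) does not contain 73.46.212.102
  73.46.216.0/21 (73.46.216.0 - 73.46.223.255) does not contain 73.46.212.102
  73.46.192.0/20 (73.46.192.0 - 73.46.207.255) does not contain 73.46.212.102
  75.46.128.0/17 (75.46.128.0 - 75.46.255.255) does not contain 73.46.212.102
  73.47.0.0/16 (73.47.0.0 - 73.47.255.255) does not contain 73.46.212.102
  75.46.0.0/15 (75.46.0.0 - 75.47.255.255) does not contain 73.46.212.102
Longest matching prefix is /14 -> next hop R24.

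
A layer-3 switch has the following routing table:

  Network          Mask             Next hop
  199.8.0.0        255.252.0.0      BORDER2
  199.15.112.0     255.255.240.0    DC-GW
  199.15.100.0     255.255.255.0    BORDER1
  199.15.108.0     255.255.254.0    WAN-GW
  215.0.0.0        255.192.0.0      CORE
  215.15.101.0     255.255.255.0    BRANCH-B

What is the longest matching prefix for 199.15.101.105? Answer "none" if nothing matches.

199.15.101.105 is outside every listed prefix and there is no default route.

none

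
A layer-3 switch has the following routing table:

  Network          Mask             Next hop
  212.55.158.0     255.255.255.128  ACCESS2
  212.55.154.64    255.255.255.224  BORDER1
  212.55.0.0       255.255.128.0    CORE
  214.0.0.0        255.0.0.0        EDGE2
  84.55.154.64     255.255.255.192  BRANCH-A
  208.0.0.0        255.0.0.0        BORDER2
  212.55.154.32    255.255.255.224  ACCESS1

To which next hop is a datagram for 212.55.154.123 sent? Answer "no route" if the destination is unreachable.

no route

No entry's prefix contains 212.55.154.123; there is no default route.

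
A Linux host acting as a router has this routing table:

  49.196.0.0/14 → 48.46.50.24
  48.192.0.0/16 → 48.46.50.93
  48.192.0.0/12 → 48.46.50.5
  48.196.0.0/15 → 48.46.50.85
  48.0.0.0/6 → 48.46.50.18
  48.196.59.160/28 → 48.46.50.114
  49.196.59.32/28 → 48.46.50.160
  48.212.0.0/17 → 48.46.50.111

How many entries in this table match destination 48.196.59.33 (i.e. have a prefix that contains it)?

Prefixes containing 48.196.59.33:
  48.0.0.0/6 (48.0.0.0 - 51.255.255.255)
  48.192.0.0/12 (48.192.0.0 - 48.207.255.255)
  48.196.0.0/15 (48.196.0.0 - 48.197.255.255)
Total matching entries: 3.

3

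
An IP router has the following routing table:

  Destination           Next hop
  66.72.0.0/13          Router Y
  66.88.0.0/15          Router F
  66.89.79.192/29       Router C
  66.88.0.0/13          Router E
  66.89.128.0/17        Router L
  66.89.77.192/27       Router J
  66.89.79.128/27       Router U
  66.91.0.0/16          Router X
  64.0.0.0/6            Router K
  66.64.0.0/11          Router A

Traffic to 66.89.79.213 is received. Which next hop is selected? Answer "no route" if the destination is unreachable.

Routes whose prefix contains 66.89.79.213:
  64.0.0.0/6 (64.0.0.0 - 67.255.255.255) -> Router K
  66.64.0.0/11 (66.64.0.0 - 66.95.255.255) -> Router A
  66.88.0.0/13 (66.88.0.0 - 66.95.255.255) -> Router E
  66.88.0.0/15 (66.88.0.0 - 66.89.255.255) -> Router F
More-specific entries that do NOT match:
  66.89.79.192/29 (66.89.79.192 - 66.89.79.199) does not contain 66.89.79.213
  66.89.77.192/27 (66.89.77.192 - 66.89.77.223) does not contain 66.89.79.213
  66.89.79.128/27 (66.89.79.128 - 66.89.79.159) does not contain 66.89.79.213
  66.89.128.0/17 (66.89.128.0 - 66.89.255.255) does not contain 66.89.79.213
  66.91.0.0/16 (66.91.0.0 - 66.91.255.255) does not contain 66.89.79.213
Longest matching prefix is /15 -> next hop Router F.

Router F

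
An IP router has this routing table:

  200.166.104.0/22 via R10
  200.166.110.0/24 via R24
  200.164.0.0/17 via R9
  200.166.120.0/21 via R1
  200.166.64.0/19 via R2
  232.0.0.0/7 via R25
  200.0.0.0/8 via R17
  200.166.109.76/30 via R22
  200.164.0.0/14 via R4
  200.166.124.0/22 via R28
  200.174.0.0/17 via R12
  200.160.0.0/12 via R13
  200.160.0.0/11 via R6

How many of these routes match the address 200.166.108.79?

4

Prefixes containing 200.166.108.79:
  200.0.0.0/8 (200.0.0.0 - 200.255.255.255)
  200.160.0.0/11 (200.160.0.0 - 200.191.255.255)
  200.160.0.0/12 (200.160.0.0 - 200.175.255.255)
  200.164.0.0/14 (200.164.0.0 - 200.167.255.255)
Total matching entries: 4.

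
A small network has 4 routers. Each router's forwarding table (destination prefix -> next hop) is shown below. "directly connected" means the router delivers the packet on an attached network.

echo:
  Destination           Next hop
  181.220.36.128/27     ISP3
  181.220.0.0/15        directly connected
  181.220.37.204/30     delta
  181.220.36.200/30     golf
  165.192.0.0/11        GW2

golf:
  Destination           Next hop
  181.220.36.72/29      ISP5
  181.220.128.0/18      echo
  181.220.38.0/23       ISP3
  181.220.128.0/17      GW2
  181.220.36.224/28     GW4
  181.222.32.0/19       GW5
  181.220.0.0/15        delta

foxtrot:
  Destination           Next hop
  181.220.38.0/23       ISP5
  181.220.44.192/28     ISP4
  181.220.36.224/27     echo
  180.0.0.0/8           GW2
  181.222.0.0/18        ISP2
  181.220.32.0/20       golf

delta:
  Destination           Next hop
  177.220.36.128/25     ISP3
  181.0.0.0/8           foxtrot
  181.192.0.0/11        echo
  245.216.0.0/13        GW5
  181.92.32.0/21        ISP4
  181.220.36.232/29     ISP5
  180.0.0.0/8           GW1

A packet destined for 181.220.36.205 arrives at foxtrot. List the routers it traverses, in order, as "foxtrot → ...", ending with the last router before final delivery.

At foxtrot: longest match for 181.220.36.205 is 181.220.32.0/20 -> golf
At golf: longest match for 181.220.36.205 is 181.220.0.0/15 -> delta
At delta: longest match for 181.220.36.205 is 181.192.0.0/11 -> echo
At echo: longest match for 181.220.36.205 is 181.220.0.0/15 -> directly connected

foxtrot → golf → delta → echo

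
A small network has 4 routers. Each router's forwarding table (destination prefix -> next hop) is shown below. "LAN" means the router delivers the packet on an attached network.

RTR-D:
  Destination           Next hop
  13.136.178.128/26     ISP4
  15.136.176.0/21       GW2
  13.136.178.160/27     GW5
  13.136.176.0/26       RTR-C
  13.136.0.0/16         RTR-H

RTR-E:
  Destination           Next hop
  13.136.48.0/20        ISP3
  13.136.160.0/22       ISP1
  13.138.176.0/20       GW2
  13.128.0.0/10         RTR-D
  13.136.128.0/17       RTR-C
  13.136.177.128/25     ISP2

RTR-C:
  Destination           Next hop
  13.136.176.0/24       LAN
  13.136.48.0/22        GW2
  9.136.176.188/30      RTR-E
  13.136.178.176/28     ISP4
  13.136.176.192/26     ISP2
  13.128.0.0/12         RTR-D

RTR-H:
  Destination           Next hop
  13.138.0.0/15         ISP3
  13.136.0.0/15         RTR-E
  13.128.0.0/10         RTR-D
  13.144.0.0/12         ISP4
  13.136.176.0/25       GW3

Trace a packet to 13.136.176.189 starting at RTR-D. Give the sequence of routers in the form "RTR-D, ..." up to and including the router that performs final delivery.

At RTR-D: longest match for 13.136.176.189 is 13.136.0.0/16 -> RTR-H
At RTR-H: longest match for 13.136.176.189 is 13.136.0.0/15 -> RTR-E
At RTR-E: longest match for 13.136.176.189 is 13.136.128.0/17 -> RTR-C
At RTR-C: longest match for 13.136.176.189 is 13.136.176.0/24 -> LAN

RTR-D, RTR-H, RTR-E, RTR-C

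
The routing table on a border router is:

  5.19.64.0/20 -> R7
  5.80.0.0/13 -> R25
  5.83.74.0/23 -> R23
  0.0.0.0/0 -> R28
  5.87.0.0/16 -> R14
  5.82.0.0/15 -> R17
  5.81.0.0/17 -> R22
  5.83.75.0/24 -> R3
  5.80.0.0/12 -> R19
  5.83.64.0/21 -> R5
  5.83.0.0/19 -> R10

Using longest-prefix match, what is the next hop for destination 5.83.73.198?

Routes whose prefix contains 5.83.73.198:
  0.0.0.0/0 (default, matches everything) -> R28
  5.80.0.0/12 (5.80.0.0 - 5.95.255.255) -> R19
  5.80.0.0/13 (5.80.0.0 - 5.87.255.255) -> R25
  5.82.0.0/15 (5.82.0.0 - 5.83.255.255) -> R17
More-specific entries that do NOT match:
  5.83.75.0/24 (5.83.75.0 - 5.83.75.255) does not contain 5.83.73.198
  5.83.74.0/23 (5.83.74.0 - 5.83.75.255) does not contain 5.83.73.198
  5.83.64.0/21 (5.83.64.0 - 5.83.71.255) does not contain 5.83.73.198
  5.19.64.0/20 (5.19.64.0 - 5.19.79.255) does not contain 5.83.73.198
  5.83.0.0/19 (5.83.0.0 - 5.83.31.255) does not contain 5.83.73.198
  5.81.0.0/17 (5.81.0.0 - 5.81.127.255) does not contain 5.83.73.198
  5.87.0.0/16 (5.87.0.0 - 5.87.255.255) does not contain 5.83.73.198
Longest matching prefix is /15 -> next hop R17.

R17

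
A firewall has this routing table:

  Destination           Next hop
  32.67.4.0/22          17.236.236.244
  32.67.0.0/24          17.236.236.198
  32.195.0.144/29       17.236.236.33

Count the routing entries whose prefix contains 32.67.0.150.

Prefixes containing 32.67.0.150:
  32.67.0.0/24 (32.67.0.0 - 32.67.0.255)
Total matching entries: 1.

1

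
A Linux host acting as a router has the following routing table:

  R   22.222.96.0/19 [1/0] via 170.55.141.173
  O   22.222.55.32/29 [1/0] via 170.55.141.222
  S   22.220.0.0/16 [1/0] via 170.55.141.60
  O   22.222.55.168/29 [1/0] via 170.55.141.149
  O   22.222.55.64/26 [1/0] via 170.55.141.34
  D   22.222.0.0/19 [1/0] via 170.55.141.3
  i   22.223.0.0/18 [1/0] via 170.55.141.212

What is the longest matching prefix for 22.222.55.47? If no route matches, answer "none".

22.222.55.47 is outside every listed prefix and there is no default route.

none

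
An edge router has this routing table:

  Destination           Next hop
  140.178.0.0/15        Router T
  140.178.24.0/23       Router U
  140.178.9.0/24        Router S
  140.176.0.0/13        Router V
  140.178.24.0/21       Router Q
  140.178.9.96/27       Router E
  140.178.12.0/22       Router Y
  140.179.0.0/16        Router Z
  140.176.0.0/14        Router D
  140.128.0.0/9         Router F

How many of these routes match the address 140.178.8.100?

Prefixes containing 140.178.8.100:
  140.128.0.0/9 (140.128.0.0 - 140.255.255.255)
  140.176.0.0/13 (140.176.0.0 - 140.183.255.255)
  140.176.0.0/14 (140.176.0.0 - 140.179.255.255)
  140.178.0.0/15 (140.178.0.0 - 140.179.255.255)
Total matching entries: 4.

4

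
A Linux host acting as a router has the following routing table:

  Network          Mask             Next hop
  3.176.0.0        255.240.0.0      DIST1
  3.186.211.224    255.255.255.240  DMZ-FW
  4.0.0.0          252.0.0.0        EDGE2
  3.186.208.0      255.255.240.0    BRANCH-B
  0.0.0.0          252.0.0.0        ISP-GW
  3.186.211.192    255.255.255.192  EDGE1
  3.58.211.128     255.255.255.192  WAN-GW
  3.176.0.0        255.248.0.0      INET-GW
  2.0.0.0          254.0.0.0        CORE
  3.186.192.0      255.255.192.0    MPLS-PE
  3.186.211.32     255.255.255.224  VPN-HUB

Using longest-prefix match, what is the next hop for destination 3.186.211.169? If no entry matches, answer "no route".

BRANCH-B

Routes whose prefix contains 3.186.211.169:
  0.0.0.0/6 (0.0.0.0 - 3.255.255.255) -> ISP-GW
  2.0.0.0/7 (2.0.0.0 - 3.255.255.255) -> CORE
  3.176.0.0/12 (3.176.0.0 - 3.191.255.255) -> DIST1
  3.186.192.0/18 (3.186.192.0 - 3.186.255.255) -> MPLS-PE
  3.186.208.0/20 (3.186.208.0 - 3.186.223.255) -> BRANCH-B
More-specific entries that do NOT match:
  3.186.211.224/28 (3.186.211.224 - 3.186.211.239) does not contain 3.186.211.169
  3.186.211.32/27 (3.186.211.32 - 3.186.211.63) does not contain 3.186.211.169
  3.186.211.192/26 (3.186.211.192 - 3.186.211.255) does not contain 3.186.211.169
  3.58.211.128/26 (3.58.211.128 - 3.58.211.191) does not contain 3.186.211.169
Longest matching prefix is /20 -> next hop BRANCH-B.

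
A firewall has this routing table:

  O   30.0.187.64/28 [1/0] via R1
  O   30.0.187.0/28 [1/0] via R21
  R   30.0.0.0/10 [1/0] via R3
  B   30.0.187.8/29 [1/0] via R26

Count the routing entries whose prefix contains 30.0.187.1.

Prefixes containing 30.0.187.1:
  30.0.0.0/10 (30.0.0.0 - 30.63.255.255)
  30.0.187.0/28 (30.0.187.0 - 30.0.187.15)
Total matching entries: 2.

2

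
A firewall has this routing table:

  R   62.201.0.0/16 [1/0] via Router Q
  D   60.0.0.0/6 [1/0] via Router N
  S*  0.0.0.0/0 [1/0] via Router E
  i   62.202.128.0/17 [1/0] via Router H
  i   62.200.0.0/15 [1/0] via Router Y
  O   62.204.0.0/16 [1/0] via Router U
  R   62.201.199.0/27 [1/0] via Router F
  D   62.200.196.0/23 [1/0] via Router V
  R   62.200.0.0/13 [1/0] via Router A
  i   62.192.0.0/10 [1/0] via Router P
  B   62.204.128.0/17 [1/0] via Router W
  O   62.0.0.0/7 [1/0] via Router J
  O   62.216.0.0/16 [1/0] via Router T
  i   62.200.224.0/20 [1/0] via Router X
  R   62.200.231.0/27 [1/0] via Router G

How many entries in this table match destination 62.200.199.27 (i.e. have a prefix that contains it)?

Prefixes containing 62.200.199.27:
  0.0.0.0/0 (default, matches everything)
  60.0.0.0/6 (60.0.0.0 - 63.255.255.255)
  62.0.0.0/7 (62.0.0.0 - 63.255.255.255)
  62.192.0.0/10 (62.192.0.0 - 62.255.255.255)
  62.200.0.0/13 (62.200.0.0 - 62.207.255.255)
  62.200.0.0/15 (62.200.0.0 - 62.201.255.255)
Total matching entries: 6.

6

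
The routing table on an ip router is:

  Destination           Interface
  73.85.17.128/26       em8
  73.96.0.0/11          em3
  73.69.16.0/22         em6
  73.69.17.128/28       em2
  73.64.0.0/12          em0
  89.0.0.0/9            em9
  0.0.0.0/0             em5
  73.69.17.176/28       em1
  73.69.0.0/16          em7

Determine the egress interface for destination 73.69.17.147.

em6

Routes whose prefix contains 73.69.17.147:
  0.0.0.0/0 (default, matches everything) -> em5
  73.64.0.0/12 (73.64.0.0 - 73.79.255.255) -> em0
  73.69.0.0/16 (73.69.0.0 - 73.69.255.255) -> em7
  73.69.16.0/22 (73.69.16.0 - 73.69.19.255) -> em6
More-specific entries that do NOT match:
  73.69.17.128/28 (73.69.17.128 - 73.69.17.143) does not contain 73.69.17.147
  73.69.17.176/28 (73.69.17.176 - 73.69.17.191) does not contain 73.69.17.147
  73.85.17.128/26 (73.85.17.128 - 73.85.17.191) does not contain 73.69.17.147
Longest matching prefix is /22 -> interface em6.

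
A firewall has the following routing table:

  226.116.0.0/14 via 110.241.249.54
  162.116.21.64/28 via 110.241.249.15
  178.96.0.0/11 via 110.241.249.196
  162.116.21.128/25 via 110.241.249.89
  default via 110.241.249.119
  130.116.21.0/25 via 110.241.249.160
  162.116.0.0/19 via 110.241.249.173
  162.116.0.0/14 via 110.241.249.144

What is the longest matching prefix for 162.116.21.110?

Entries matching 162.116.21.110:
  0.0.0.0/0 (default, matches everything)
  162.116.0.0/14 (162.116.0.0 - 162.119.255.255)
  162.116.0.0/19 (162.116.0.0 - 162.116.31.255)
Most specific is 162.116.0.0/19.

162.116.0.0/19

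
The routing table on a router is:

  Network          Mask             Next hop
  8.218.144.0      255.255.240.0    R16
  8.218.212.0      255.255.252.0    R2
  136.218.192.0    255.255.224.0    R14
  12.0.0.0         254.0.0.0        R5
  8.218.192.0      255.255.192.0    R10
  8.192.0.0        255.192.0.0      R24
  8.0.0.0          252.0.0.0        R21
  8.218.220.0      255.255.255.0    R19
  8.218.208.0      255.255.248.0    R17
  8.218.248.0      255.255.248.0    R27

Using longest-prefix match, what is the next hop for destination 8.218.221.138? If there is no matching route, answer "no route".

Routes whose prefix contains 8.218.221.138:
  8.0.0.0/6 (8.0.0.0 - 11.255.255.255) -> R21
  8.192.0.0/10 (8.192.0.0 - 8.255.255.255) -> R24
  8.218.192.0/18 (8.218.192.0 - 8.218.255.255) -> R10
More-specific entries that do NOT match:
  8.218.220.0/24 (8.218.220.0 - 8.218.220.255) does not contain 8.218.221.138
  8.218.212.0/22 (8.218.212.0 - 8.218.215.255) does not contain 8.218.221.138
  8.218.208.0/21 (8.218.208.0 - 8.218.215.255) does not contain 8.218.221.138
  8.218.248.0/21 (8.218.248.0 - 8.218.255.255) does not contain 8.218.221.138
  8.218.144.0/20 (8.218.144.0 - 8.218.159.255) does not contain 8.218.221.138
  136.218.192.0/19 (136.218.192.0 - 136.218.223.255) does not contain 8.218.221.138
Longest matching prefix is /18 -> next hop R10.

R10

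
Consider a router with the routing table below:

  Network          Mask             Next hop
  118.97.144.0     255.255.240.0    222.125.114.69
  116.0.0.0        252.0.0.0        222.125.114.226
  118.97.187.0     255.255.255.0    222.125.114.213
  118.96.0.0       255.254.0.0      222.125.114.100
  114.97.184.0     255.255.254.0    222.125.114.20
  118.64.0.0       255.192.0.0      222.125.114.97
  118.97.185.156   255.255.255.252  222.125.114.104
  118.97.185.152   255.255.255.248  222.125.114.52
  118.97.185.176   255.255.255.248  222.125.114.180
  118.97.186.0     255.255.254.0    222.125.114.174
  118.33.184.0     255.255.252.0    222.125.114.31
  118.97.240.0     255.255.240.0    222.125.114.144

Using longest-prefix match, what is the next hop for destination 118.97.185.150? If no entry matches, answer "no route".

222.125.114.100

Routes whose prefix contains 118.97.185.150:
  116.0.0.0/6 (116.0.0.0 - 119.255.255.255) -> 222.125.114.226
  118.64.0.0/10 (118.64.0.0 - 118.127.255.255) -> 222.125.114.97
  118.96.0.0/15 (118.96.0.0 - 118.97.255.255) -> 222.125.114.100
More-specific entries that do NOT match:
  118.97.185.156/30 (118.97.185.156 - 118.97.185.159) does not contain 118.97.185.150
  118.97.185.152/29 (118.97.185.152 - 118.97.185.159) does not contain 118.97.185.150
  118.97.185.176/29 (118.97.185.176 - 118.97.185.183) does not contain 118.97.185.150
  118.97.187.0/24 (118.97.187.0 - 118.97.187.255) does not contain 118.97.185.150
  114.97.184.0/23 (114.97.184.0 - 114.97.185.255) does not contain 118.97.185.150
  118.97.186.0/23 (118.97.186.0 - 118.97.187.255) does not contain 118.97.185.150
  118.33.184.0/22 (118.33.184.0 - 118.33.187.255) does not contain 118.97.185.150
  118.97.144.0/20 (118.97.144.0 - 118.97.159.255) does not contain 118.97.185.150
  118.97.240.0/20 (118.97.240.0 - 118.97.255.255) does not contain 118.97.185.150
Longest matching prefix is /15 -> next hop 222.125.114.100.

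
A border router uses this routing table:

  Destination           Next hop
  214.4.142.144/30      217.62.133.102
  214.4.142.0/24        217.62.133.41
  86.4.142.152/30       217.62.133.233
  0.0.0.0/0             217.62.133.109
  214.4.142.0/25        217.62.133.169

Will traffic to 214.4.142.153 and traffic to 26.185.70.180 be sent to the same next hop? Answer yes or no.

no

214.4.142.153: longest match 214.4.142.0/24 -> 217.62.133.41
26.185.70.180: longest match 0.0.0.0/0 -> 217.62.133.109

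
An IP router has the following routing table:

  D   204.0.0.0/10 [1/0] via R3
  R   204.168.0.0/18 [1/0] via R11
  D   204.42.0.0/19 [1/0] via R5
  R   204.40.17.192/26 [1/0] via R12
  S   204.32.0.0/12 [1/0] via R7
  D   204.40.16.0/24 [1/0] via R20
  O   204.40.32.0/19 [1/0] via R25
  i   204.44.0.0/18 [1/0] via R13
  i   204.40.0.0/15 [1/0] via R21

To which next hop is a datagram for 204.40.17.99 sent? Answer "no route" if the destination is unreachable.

Routes whose prefix contains 204.40.17.99:
  204.0.0.0/10 (204.0.0.0 - 204.63.255.255) -> R3
  204.32.0.0/12 (204.32.0.0 - 204.47.255.255) -> R7
  204.40.0.0/15 (204.40.0.0 - 204.41.255.255) -> R21
More-specific entries that do NOT match:
  204.40.17.192/26 (204.40.17.192 - 204.40.17.255) does not contain 204.40.17.99
  204.40.16.0/24 (204.40.16.0 - 204.40.16.255) does not contain 204.40.17.99
  204.42.0.0/19 (204.42.0.0 - 204.42.31.255) does not contain 204.40.17.99
  204.40.32.0/19 (204.40.32.0 - 204.40.63.255) does not contain 204.40.17.99
  204.168.0.0/18 (204.168.0.0 - 204.168.63.255) does not contain 204.40.17.99
  204.44.0.0/18 (204.44.0.0 - 204.44.63.255) does not contain 204.40.17.99
Longest matching prefix is /15 -> next hop R21.

R21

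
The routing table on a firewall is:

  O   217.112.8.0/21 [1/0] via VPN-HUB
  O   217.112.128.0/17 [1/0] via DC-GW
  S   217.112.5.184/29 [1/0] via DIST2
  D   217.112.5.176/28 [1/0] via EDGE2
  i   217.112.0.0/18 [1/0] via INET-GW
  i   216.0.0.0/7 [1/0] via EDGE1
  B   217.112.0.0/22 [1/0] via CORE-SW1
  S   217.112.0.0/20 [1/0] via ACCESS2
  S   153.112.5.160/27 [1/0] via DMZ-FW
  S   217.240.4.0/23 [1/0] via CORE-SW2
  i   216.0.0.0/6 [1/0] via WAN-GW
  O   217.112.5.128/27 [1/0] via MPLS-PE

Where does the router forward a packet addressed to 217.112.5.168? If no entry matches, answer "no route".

ACCESS2

Routes whose prefix contains 217.112.5.168:
  216.0.0.0/6 (216.0.0.0 - 219.255.255.255) -> WAN-GW
  216.0.0.0/7 (216.0.0.0 - 217.255.255.255) -> EDGE1
  217.112.0.0/18 (217.112.0.0 - 217.112.63.255) -> INET-GW
  217.112.0.0/20 (217.112.0.0 - 217.112.15.255) -> ACCESS2
More-specific entries that do NOT match:
  217.112.5.184/29 (217.112.5.184 - 217.112.5.191) does not contain 217.112.5.168
  217.112.5.176/28 (217.112.5.176 - 217.112.5.191) does not contain 217.112.5.168
  153.112.5.160/27 (153.112.5.160 - 153.112.5.191) does not contain 217.112.5.168
  217.112.5.128/27 (217.112.5.128 - 217.112.5.159) does not contain 217.112.5.168
  217.240.4.0/23 (217.240.4.0 - 217.240.5.255) does not contain 217.112.5.168
  217.112.0.0/22 (217.112.0.0 - 217.112.3.255) does not contain 217.112.5.168
  217.112.8.0/21 (217.112.8.0 - 217.112.15.255) does not contain 217.112.5.168
Longest matching prefix is /20 -> next hop ACCESS2.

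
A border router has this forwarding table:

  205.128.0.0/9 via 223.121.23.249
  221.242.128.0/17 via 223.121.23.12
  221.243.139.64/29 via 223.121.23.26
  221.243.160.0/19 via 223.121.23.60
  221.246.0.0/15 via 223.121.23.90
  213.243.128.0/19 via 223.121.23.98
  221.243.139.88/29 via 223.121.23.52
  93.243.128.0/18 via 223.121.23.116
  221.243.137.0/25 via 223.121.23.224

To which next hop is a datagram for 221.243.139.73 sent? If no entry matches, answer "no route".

no route

No entry's prefix contains 221.243.139.73; there is no default route.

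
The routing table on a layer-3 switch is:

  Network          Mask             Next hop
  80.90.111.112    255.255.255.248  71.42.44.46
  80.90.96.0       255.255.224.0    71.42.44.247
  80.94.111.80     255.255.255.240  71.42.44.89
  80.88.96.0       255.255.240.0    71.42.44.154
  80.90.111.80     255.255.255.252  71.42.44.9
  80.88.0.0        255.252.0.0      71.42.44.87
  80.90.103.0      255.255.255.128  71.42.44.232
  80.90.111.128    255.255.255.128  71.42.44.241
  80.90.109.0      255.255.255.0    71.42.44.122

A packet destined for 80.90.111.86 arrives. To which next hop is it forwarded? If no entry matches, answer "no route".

71.42.44.247

Routes whose prefix contains 80.90.111.86:
  80.88.0.0/14 (80.88.0.0 - 80.91.255.255) -> 71.42.44.87
  80.90.96.0/19 (80.90.96.0 - 80.90.127.255) -> 71.42.44.247
More-specific entries that do NOT match:
  80.90.111.80/30 (80.90.111.80 - 80.90.111.83) does not contain 80.90.111.86
  80.90.111.112/29 (80.90.111.112 - 80.90.111.119) does not contain 80.90.111.86
  80.94.111.80/28 (80.94.111.80 - 80.94.111.95) does not contain 80.90.111.86
  80.90.103.0/25 (80.90.103.0 - 80.90.103.127) does not contain 80.90.111.86
  80.90.111.128/25 (80.90.111.128 - 80.90.111.255) does not contain 80.90.111.86
  80.90.109.0/24 (80.90.109.0 - 80.90.109.255) does not contain 80.90.111.86
  80.88.96.0/20 (80.88.96.0 - 80.88.111.255) does not contain 80.90.111.86
Longest matching prefix is /19 -> next hop 71.42.44.247.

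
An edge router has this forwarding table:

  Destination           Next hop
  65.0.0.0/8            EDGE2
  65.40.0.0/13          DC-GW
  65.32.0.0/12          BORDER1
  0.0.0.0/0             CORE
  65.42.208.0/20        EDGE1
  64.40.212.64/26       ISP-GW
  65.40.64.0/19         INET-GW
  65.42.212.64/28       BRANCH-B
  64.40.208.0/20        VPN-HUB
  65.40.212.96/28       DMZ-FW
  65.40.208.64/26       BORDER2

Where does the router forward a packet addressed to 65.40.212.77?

DC-GW

Routes whose prefix contains 65.40.212.77:
  0.0.0.0/0 (default, matches everything) -> CORE
  65.0.0.0/8 (65.0.0.0 - 65.255.255.255) -> EDGE2
  65.32.0.0/12 (65.32.0.0 - 65.47.255.255) -> BORDER1
  65.40.0.0/13 (65.40.0.0 - 65.47.255.255) -> DC-GW
More-specific entries that do NOT match:
  65.42.212.64/28 (65.42.212.64 - 65.42.212.79) does not contain 65.40.212.77
  65.40.212.96/28 (65.40.212.96 - 65.40.212.111) does not contain 65.40.212.77
  64.40.212.64/26 (64.40.212.64 - 64.40.212.127) does not contain 65.40.212.77
  65.40.208.64/26 (65.40.208.64 - 65.40.208.127) does not contain 65.40.212.77
  65.42.208.0/20 (65.42.208.0 - 65.42.223.255) does not contain 65.40.212.77
  64.40.208.0/20 (64.40.208.0 - 64.40.223.255) does not contain 65.40.212.77
  65.40.64.0/19 (65.40.64.0 - 65.40.95.255) does not contain 65.40.212.77
Longest matching prefix is /13 -> next hop DC-GW.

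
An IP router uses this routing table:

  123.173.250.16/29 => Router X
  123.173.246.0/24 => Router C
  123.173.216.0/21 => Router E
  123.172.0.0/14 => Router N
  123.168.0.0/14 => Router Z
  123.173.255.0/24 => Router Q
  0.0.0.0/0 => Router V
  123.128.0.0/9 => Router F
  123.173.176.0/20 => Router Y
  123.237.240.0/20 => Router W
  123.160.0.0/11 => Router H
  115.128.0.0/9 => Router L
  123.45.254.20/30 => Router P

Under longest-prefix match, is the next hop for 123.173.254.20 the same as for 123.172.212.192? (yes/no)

123.173.254.20: longest match 123.172.0.0/14 -> Router N
123.172.212.192: longest match 123.172.0.0/14 -> Router N

yes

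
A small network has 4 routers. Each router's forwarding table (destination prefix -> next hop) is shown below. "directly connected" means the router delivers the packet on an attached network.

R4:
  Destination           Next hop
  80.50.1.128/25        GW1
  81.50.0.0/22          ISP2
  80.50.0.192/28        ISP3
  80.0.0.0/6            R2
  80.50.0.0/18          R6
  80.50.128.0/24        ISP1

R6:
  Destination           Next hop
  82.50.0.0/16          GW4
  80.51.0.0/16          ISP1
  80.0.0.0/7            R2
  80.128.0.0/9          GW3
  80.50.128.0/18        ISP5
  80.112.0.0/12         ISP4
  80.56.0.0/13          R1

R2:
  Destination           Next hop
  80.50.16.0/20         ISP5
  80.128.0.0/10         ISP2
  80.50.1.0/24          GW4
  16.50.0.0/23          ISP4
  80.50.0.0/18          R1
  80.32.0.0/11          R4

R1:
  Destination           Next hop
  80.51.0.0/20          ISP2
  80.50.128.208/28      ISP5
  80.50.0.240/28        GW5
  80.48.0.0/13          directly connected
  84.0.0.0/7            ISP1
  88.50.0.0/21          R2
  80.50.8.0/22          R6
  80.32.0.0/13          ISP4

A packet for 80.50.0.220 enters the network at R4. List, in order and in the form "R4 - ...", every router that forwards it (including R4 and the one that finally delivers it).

R4 - R6 - R2 - R1

At R4: longest match for 80.50.0.220 is 80.50.0.0/18 -> R6
At R6: longest match for 80.50.0.220 is 80.0.0.0/7 -> R2
At R2: longest match for 80.50.0.220 is 80.50.0.0/18 -> R1
At R1: longest match for 80.50.0.220 is 80.48.0.0/13 -> directly connected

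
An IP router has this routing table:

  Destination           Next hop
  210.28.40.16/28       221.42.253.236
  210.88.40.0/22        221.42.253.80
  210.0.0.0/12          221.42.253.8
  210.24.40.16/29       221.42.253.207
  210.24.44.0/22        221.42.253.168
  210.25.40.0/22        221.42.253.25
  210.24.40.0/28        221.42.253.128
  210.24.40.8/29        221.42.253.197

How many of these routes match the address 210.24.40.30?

No listed prefix contains 210.24.40.30.
Total matching entries: 0.

0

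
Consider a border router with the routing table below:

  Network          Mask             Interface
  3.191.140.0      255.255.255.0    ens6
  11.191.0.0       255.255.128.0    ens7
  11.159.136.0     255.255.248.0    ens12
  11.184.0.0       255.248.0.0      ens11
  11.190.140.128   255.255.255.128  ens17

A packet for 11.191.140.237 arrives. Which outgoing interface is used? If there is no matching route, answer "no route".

Routes whose prefix contains 11.191.140.237:
  11.184.0.0/13 (11.184.0.0 - 11.191.255.255) -> ens11
More-specific entries that do NOT match:
  11.190.140.128/25 (11.190.140.128 - 11.190.140.255) does not contain 11.191.140.237
  3.191.140.0/24 (3.191.140.0 - 3.191.140.255) does not contain 11.191.140.237
  11.159.136.0/21 (11.159.136.0 - 11.159.143.255) does not contain 11.191.140.237
  11.191.0.0/17 (11.191.0.0 - 11.191.127.255) does not contain 11.191.140.237
Longest matching prefix is /13 -> interface ens11.

ens11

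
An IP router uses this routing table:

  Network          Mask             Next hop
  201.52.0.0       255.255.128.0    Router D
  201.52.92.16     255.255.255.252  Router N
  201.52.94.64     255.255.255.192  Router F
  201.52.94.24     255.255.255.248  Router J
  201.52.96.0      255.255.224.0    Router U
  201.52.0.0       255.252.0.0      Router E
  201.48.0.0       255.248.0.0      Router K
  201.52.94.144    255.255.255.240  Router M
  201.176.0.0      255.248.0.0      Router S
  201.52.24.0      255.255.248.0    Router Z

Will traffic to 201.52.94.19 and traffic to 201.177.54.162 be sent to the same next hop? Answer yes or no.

no

201.52.94.19: longest match 201.52.0.0/17 -> Router D
201.177.54.162: longest match 201.176.0.0/13 -> Router S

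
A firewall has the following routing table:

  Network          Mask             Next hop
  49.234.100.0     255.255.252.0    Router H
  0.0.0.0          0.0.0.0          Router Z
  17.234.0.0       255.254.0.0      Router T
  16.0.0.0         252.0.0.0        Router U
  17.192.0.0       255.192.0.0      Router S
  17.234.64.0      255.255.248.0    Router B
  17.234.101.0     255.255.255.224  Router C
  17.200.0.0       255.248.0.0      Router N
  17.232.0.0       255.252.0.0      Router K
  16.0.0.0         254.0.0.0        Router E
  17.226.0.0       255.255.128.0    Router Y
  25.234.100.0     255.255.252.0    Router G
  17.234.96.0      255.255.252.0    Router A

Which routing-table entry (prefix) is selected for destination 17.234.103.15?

17.234.0.0/15

Entries matching 17.234.103.15:
  0.0.0.0/0 (default, matches everything)
  16.0.0.0/6 (16.0.0.0 - 19.255.255.255)
  16.0.0.0/7 (16.0.0.0 - 17.255.255.255)
  17.192.0.0/10 (17.192.0.0 - 17.255.255.255)
  17.232.0.0/14 (17.232.0.0 - 17.235.255.255)
  17.234.0.0/15 (17.234.0.0 - 17.235.255.255)
Most specific is 17.234.0.0/15.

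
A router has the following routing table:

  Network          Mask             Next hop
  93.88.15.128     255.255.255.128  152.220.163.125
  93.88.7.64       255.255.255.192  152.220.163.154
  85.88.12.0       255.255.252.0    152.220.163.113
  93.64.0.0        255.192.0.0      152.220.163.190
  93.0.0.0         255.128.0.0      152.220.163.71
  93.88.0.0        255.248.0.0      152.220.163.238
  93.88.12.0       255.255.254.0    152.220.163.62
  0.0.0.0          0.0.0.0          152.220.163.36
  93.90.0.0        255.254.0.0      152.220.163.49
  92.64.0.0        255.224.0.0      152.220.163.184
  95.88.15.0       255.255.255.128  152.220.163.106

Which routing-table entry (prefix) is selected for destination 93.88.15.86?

Entries matching 93.88.15.86:
  0.0.0.0/0 (default, matches everything)
  93.0.0.0/9 (93.0.0.0 - 93.127.255.255)
  93.64.0.0/10 (93.64.0.0 - 93.127.255.255)
  93.88.0.0/13 (93.88.0.0 - 93.95.255.255)
Most specific is 93.88.0.0/13.

93.88.0.0/13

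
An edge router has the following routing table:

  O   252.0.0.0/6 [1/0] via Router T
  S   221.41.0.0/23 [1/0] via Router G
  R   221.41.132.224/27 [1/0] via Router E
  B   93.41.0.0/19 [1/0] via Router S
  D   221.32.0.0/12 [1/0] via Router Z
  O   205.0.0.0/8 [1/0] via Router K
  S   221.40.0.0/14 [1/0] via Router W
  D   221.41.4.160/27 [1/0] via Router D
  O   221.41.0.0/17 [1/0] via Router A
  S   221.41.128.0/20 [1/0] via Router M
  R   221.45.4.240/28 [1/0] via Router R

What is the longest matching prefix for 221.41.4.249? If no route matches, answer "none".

221.41.0.0/17

Entries matching 221.41.4.249:
  221.32.0.0/12 (221.32.0.0 - 221.47.255.255)
  221.40.0.0/14 (221.40.0.0 - 221.43.255.255)
  221.41.0.0/17 (221.41.0.0 - 221.41.127.255)
Most specific is 221.41.0.0/17.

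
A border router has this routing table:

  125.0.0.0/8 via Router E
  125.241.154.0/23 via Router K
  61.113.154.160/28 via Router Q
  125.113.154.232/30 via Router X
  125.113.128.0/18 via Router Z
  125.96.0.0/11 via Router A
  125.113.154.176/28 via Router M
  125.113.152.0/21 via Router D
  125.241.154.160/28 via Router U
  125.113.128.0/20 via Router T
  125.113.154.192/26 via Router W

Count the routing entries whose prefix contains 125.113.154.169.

4

Prefixes containing 125.113.154.169:
  125.0.0.0/8 (125.0.0.0 - 125.255.255.255)
  125.96.0.0/11 (125.96.0.0 - 125.127.255.255)
  125.113.128.0/18 (125.113.128.0 - 125.113.191.255)
  125.113.152.0/21 (125.113.152.0 - 125.113.159.255)
Total matching entries: 4.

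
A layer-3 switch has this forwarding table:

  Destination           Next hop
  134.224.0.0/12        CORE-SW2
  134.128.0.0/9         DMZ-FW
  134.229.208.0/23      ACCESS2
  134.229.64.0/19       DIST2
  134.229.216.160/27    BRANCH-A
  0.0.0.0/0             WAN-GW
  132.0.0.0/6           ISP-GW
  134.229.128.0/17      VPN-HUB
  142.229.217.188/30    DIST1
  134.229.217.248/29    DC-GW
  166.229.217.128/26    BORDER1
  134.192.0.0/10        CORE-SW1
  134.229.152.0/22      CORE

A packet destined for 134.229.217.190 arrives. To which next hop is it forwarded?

VPN-HUB

Routes whose prefix contains 134.229.217.190:
  0.0.0.0/0 (default, matches everything) -> WAN-GW
  132.0.0.0/6 (132.0.0.0 - 135.255.255.255) -> ISP-GW
  134.128.0.0/9 (134.128.0.0 - 134.255.255.255) -> DMZ-FW
  134.192.0.0/10 (134.192.0.0 - 134.255.255.255) -> CORE-SW1
  134.224.0.0/12 (134.224.0.0 - 134.239.255.255) -> CORE-SW2
  134.229.128.0/17 (134.229.128.0 - 134.229.255.255) -> VPN-HUB
More-specific entries that do NOT match:
  142.229.217.188/30 (142.229.217.188 - 142.229.217.191) does not contain 134.229.217.190
  134.229.217.248/29 (134.229.217.248 - 134.229.217.255) does not contain 134.229.217.190
  134.229.216.160/27 (134.229.216.160 - 134.229.216.191) does not contain 134.229.217.190
  166.229.217.128/26 (166.229.217.128 - 166.229.217.191) does not contain 134.229.217.190
  134.229.208.0/23 (134.229.208.0 - 134.229.209.255) does not contain 134.229.217.190
  134.229.152.0/22 (134.229.152.0 - 134.229.155.255) does not contain 134.229.217.190
  134.229.64.0/19 (134.229.64.0 - 134.229.95.255) does not contain 134.229.217.190
Longest matching prefix is /17 -> next hop VPN-HUB.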